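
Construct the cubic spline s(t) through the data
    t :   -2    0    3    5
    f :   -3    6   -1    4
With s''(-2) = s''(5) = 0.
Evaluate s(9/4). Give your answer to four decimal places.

Let M_i = s''(x_i). Step sizes h_i = 2, 3, 2; slopes of the chords Δ_i = (y_(i+1) - y_i)/h_i = 9/2, -7/3, 5/2.
  2·M_0 + 10·M_1 + 3·M_2 = 6(Δ_1 - Δ_0) = -41
  3·M_1 + 10·M_2 + 2·M_3 = 6(Δ_2 - Δ_1) = 29
Natural end conditions: M_0 = M_3 = 0.
Forward elimination and back-substitution give M_0 = 0, M_1 = -71/13, M_2 = 59/13, M_3 = 0.
On [0, 3], s(t) = 6 + 67/78·t - 71/26·t² + 5/9·t³.
With t = 9/4: s(9/4) = 363/832.

0.4363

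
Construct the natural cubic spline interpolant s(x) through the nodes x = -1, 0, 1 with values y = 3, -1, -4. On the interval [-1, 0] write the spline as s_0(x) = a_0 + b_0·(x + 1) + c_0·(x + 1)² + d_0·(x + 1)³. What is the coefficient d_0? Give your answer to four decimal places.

0.2500

Put M_i = s'' at the i-th knot. Here h = (1, 1) and Δ = (-4, -3), so the interior equations h_(i-1)·M_(i-1) + 2(h_(i-1)+h_i)·M_i + h_i·M_(i+1) = 6(Δ_i − Δ_(i-1)) read
  1·M_0 + 4·M_1 + 1·M_2 = 6(Δ_1 - Δ_0) = 6
Natural end conditions: M_0 = M_2 = 0.
Forward elimination and back-substitution give M_0 = 0, M_1 = 3/2, M_2 = 0.
On [-1, 0], with s_0(x) = a_0 + b_0·(x + 1) + c_0·(x + 1)² + d_0·(x + 1)³: c_0 = M_0/2 = 0, d_0 = (M_1 - M_0)/(6h_0) = 1/4, b_0 = Δ_0 - h_0(2M_0 + M_1)/6 = -17/4.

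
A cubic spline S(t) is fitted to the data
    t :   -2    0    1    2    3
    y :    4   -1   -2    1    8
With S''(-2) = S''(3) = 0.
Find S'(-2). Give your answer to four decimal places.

Write M_i for S''(x_i). With h_i = 2, 1, 1, 1 and divided differences Δ_i = -5/2, -1, 3, 7, the continuity of S' gives the tridiagonal system
  2·M_0 + 6·M_1 + 1·M_2 = 6(Δ_1 - Δ_0) = 9
  1·M_1 + 4·M_2 + 1·M_3 = 6(Δ_2 - Δ_1) = 24
  1·M_2 + 4·M_3 + 1·M_4 = 6(Δ_3 - Δ_2) = 24
Natural end conditions: M_0 = M_4 = 0.
Forward elimination and back-substitution give M_0 = 0, M_1 = 63/86, M_2 = 198/43, M_3 = 417/86, M_4 = 0.
On [-2, 0], S'(t) = b_0 + 2c_0·(t + 2) + 3d_0·(t + 2)² with b_0 = Δ_0 - h_0(2M_0 + M_1)/6 = -118/43, c_0 = M_0/2 = 0, d_0 = (M_1 - M_0)/(6h_0) = 21/344. So S'(-2) = -118/43.

-2.7442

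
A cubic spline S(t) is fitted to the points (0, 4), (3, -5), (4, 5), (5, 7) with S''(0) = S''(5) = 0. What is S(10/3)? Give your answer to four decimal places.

With M_i denoting the second derivative at x_i, h_i = 3, 1, 1, and Δ_i = (y_(i+1) − y_i)/h_i = -3, 10, 2:
  3·M_0 + 8·M_1 + 1·M_2 = 6(Δ_1 - Δ_0) = 78
  1·M_1 + 4·M_2 + 1·M_3 = 6(Δ_2 - Δ_1) = -48
Natural end conditions: M_0 = M_3 = 0.
Hence M_0 = 0, M_1 = 360/31, M_2 = -462/31, M_3 = 0.
On [3, 4], S(t) = -5 + 267/31·(t - 3) + 180/31·(t - 3)² - 137/31·(t - 3)³.
With (t - 3) = 1/3: S(10/3) = -1379/837.

-1.6476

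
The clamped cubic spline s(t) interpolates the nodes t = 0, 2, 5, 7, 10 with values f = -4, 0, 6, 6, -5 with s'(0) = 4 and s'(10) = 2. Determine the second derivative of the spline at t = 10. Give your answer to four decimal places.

7.8943

With σ_i denoting the second derivative at x_i, h_i = 2, 3, 2, 3, and Δ_i = (y_(i+1) − y_i)/h_i = 2, 2, 0, -11/3:
  2·σ_0 + 10·σ_1 + 3·σ_2 = 6(Δ_1 - Δ_0) = 0
  3·σ_1 + 10·σ_2 + 2·σ_3 = 6(Δ_2 - Δ_1) = -12
  2·σ_2 + 10·σ_3 + 3·σ_4 = 6(Δ_3 - Δ_2) = -22
Clamped end conditions give two more equations: 2h_0·σ_0 + h_0·σ_1 = 6(Δ_0 - s'(0)) = -12 and h_3·σ_3 + 2h_3·σ_4 = 6(s'(10) - Δ_3) = 34.
Solving: σ_0 = -497/145, σ_1 = 124/145, σ_2 = -82/145, σ_3 = -646/145, σ_4 = 3434/435.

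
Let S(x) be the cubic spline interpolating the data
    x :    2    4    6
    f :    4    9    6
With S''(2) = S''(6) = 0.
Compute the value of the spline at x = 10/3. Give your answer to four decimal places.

8.0741

Put M_i = S'' at the i-th knot. Here h = (2, 2) and Δ = (5/2, -3/2), so the interior equations h_(i-1)·M_(i-1) + 2(h_(i-1)+h_i)·M_i + h_i·M_(i+1) = 6(Δ_i − Δ_(i-1)) read
  2·M_0 + 8·M_1 + 2·M_2 = 6(Δ_1 - Δ_0) = -24
Natural end conditions: M_0 = M_2 = 0.
Solving the tridiagonal system: M_0 = 0, M_1 = -3, M_2 = 0.
On [2, 4], S(x) = 4 + 7/2·(x - 2) + 0·(x - 2)² - 1/4·(x - 2)³.
With (x - 2) = 4/3: S(10/3) = 218/27.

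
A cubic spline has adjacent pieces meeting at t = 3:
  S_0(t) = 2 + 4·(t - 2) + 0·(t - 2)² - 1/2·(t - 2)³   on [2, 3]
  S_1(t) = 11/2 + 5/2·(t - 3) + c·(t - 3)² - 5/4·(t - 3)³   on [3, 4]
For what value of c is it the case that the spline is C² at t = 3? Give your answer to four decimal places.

-1.5000

S_0''(t) = 0 - 3·(t - 2), so S_0''(3) = -3. On the right, S_1''(3) = 2c, so c = -3/2.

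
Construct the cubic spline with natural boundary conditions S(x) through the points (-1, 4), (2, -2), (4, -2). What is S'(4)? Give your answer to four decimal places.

0.4000

Put M_i = S'' at the i-th knot. Here h = (3, 2) and Δ = (-2, 0), so the interior equations h_(i-1)·M_(i-1) + 2(h_(i-1)+h_i)·M_i + h_i·M_(i+1) = 6(Δ_i − Δ_(i-1)) read
  3·M_0 + 10·M_1 + 2·M_2 = 6(Δ_1 - Δ_0) = 12
Natural end conditions: M_0 = M_2 = 0.
Forward elimination and back-substitution give M_0 = 0, M_1 = 6/5, M_2 = 0.
On [2, 4], S'(x) = b_1 + 2c_1·(x - 2) + 3d_1·(x - 2)² with b_1 = Δ_1 - h_1(2M_1 + M_2)/6 = -4/5, c_1 = M_1/2 = 3/5, d_1 = (M_2 - M_1)/(6h_1) = -1/10. So S'(4) = 2/5.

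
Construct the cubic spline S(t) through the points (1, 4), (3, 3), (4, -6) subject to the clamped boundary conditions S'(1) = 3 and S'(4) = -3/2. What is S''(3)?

-14

With M_i denoting the second derivative at x_i, h_i = 2, 1, and Δ_i = (y_(i+1) − y_i)/h_i = -1/2, -9:
  2·M_0 + 6·M_1 + 1·M_2 = 6(Δ_1 - Δ_0) = -51
Clamped end conditions give two more equations: 2h_0·M_0 + h_0·M_1 = 6(Δ_0 - S'(1)) = -21 and h_1·M_1 + 2h_1·M_2 = 6(S'(4) - Δ_1) = 45.
Solving the tridiagonal system: M_0 = 7/4, M_1 = -14, M_2 = 59/2.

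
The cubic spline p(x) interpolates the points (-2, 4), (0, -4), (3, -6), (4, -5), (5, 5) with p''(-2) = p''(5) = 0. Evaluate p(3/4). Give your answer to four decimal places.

-5.2016

Let M_i = p''(x_i). Step sizes h_i = 2, 3, 1, 1; slopes of the chords Δ_i = (y_(i+1) - y_i)/h_i = -4, -2/3, 1, 10.
  2·M_0 + 10·M_1 + 3·M_2 = 6(Δ_1 - Δ_0) = 20
  3·M_1 + 8·M_2 + 1·M_3 = 6(Δ_2 - Δ_1) = 10
  1·M_2 + 4·M_3 + 1·M_4 = 6(Δ_3 - Δ_2) = 54
Natural end conditions: M_0 = M_4 = 0.
Solving the tridiagonal system: M_0 = 0, M_1 = 331/137, M_2 = -190/137, M_3 = 1897/137, M_4 = 0.
On [0, 3], p(x) = -4 - 982/411·x + 331/274·x² - 521/2466·x³.
With x = 3/4: p(3/4) = -91215/17536.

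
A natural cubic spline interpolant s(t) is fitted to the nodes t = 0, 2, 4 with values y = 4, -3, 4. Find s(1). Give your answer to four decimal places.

-0.8125

Let M_i = s''(x_i). Step sizes h_i = 2, 2; slopes of the chords Δ_i = (y_(i+1) - y_i)/h_i = -7/2, 7/2.
  2·M_0 + 8·M_1 + 2·M_2 = 6(Δ_1 - Δ_0) = 42
Natural end conditions: M_0 = M_2 = 0.
Forward elimination and back-substitution give M_0 = 0, M_1 = 21/4, M_2 = 0.
On [0, 2], s(t) = 4 - 21/4·t + 0·t² + 7/16·t³.
With t = 1: s(1) = -13/16.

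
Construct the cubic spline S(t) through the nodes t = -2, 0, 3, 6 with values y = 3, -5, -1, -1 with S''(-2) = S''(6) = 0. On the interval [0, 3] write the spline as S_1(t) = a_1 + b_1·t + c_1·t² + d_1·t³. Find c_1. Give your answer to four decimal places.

1.8378

With m_i denoting the second derivative at x_i, h_i = 2, 3, 3, and Δ_i = (y_(i+1) − y_i)/h_i = -4, 4/3, 0:
  2·m_0 + 10·m_1 + 3·m_2 = 6(Δ_1 - Δ_0) = 32
  3·m_1 + 12·m_2 + 3·m_3 = 6(Δ_2 - Δ_1) = -8
Natural end conditions: m_0 = m_3 = 0.
Hence m_0 = 0, m_1 = 136/37, m_2 = -176/111, m_3 = 0.
On [0, 3], with S_1(t) = a_1 + b_1·t + c_1·t² + d_1·t³: c_1 = m_1/2 = 68/37, d_1 = (m_2 - m_1)/(6h_1) = -292/999, b_1 = Δ_1 - h_1(2m_1 + m_2)/6 = -172/111.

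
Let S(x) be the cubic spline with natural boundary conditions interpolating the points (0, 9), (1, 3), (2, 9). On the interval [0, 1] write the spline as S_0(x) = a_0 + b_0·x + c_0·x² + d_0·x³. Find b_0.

-9

Write m_i for S''(x_i). With h_i = 1, 1 and divided differences Δ_i = -6, 6, the continuity of S' gives the tridiagonal system
  1·m_0 + 4·m_1 + 1·m_2 = 6(Δ_1 - Δ_0) = 72
Natural end conditions: m_0 = m_2 = 0.
Solving the tridiagonal system: m_0 = 0, m_1 = 18, m_2 = 0.
On [0, 1], with S_0(x) = a_0 + b_0·x + c_0·x² + d_0·x³: c_0 = m_0/2 = 0, d_0 = (m_1 - m_0)/(6h_0) = 3, b_0 = Δ_0 - h_0(2m_0 + m_1)/6 = -9.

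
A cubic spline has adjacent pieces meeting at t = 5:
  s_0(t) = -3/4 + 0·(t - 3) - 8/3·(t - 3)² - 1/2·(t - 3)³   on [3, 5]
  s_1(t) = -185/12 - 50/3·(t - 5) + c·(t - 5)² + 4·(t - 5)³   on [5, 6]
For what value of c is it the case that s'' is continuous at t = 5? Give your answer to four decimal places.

-5.6667

s_0''(t) = -16/3 - 3·(t - 3), so s_0''(5) = -34/3. On the right, s_1''(5) = 2c, so c = -17/3.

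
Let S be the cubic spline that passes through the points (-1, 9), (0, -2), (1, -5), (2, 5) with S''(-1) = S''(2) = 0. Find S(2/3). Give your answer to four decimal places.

-5.4617

Let σ_i = S''(x_i). Step sizes h_i = 1, 1, 1; slopes of the chords Δ_i = (y_(i+1) - y_i)/h_i = -11, -3, 10.
  1·σ_0 + 4·σ_1 + 1·σ_2 = 6(Δ_1 - Δ_0) = 48
  1·σ_1 + 4·σ_2 + 1·σ_3 = 6(Δ_2 - Δ_1) = 78
Natural end conditions: σ_0 = σ_3 = 0.
Solving: σ_0 = 0, σ_1 = 38/5, σ_2 = 88/5, σ_3 = 0.
On [0, 1], S(x) = -2 - 127/15·x + 19/5·x² + 5/3·x³.
With x = 2/3: S(2/3) = -2212/405.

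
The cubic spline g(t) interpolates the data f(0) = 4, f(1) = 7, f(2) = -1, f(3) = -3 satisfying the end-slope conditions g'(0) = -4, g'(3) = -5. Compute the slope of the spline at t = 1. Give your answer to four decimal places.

Write σ_i for g''(x_i). With h_i = 1, 1, 1 and divided differences Δ_i = 3, -8, -2, the continuity of g' gives the tridiagonal system
  1·σ_0 + 4·σ_1 + 1·σ_2 = 6(Δ_1 - Δ_0) = -66
  1·σ_1 + 4·σ_2 + 1·σ_3 = 6(Δ_2 - Δ_1) = 36
Clamped end conditions give two more equations: 2h_0·σ_0 + h_0·σ_1 = 6(Δ_0 - g'(0)) = 42 and h_2·σ_2 + 2h_2·σ_3 = 6(g'(3) - Δ_2) = -18.
Hence σ_0 = 548/15, σ_1 = -466/15, σ_2 = 326/15, σ_3 = -298/15.
On [1, 2], g'(t) = b_1 + 2c_1·(t - 1) + 3d_1·(t - 1)² with b_1 = Δ_1 - h_1(2σ_1 + σ_2)/6 = -19/15, c_1 = σ_1/2 = -233/15, d_1 = (σ_2 - σ_1)/(6h_1) = 44/5. So g'(1) = -19/15.

-1.2667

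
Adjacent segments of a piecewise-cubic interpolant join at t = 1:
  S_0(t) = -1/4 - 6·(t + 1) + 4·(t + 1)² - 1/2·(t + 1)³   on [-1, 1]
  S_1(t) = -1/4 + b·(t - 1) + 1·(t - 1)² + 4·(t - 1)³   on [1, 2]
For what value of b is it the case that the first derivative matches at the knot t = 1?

4

S_0'(t) = -6 + 8·(t + 1) - 3/2·(t + 1)², so S_0'(1) = 4. On the right, S_1'(1) = b, so b = 4.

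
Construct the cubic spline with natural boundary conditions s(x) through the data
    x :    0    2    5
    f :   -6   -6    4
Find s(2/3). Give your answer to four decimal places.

-6.3951

Write M_i for s''(x_i). With h_i = 2, 3 and divided differences Δ_i = 0, 10/3, the continuity of s' gives the tridiagonal system
  2·M_0 + 10·M_1 + 3·M_2 = 6(Δ_1 - Δ_0) = 20
Natural end conditions: M_0 = M_2 = 0.
Hence M_0 = 0, M_1 = 2, M_2 = 0.
On [0, 2], s(x) = -6 - 2/3·x + 0·x² + 1/6·x³.
With x = 2/3: s(2/3) = -518/81.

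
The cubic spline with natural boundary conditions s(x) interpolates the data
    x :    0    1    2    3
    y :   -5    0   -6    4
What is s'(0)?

With M_i denoting the second derivative at x_i, h_i = 1, 1, 1, and Δ_i = (y_(i+1) − y_i)/h_i = 5, -6, 10:
  1·M_0 + 4·M_1 + 1·M_2 = 6(Δ_1 - Δ_0) = -66
  1·M_1 + 4·M_2 + 1·M_3 = 6(Δ_2 - Δ_1) = 96
Natural end conditions: M_0 = M_3 = 0.
Hence M_0 = 0, M_1 = -24, M_2 = 30, M_3 = 0.
On [0, 1], s'(x) = b_0 + 2c_0·x + 3d_0·x² with b_0 = Δ_0 - h_0(2M_0 + M_1)/6 = 9, c_0 = M_0/2 = 0, d_0 = (M_1 - M_0)/(6h_0) = -4. So s'(0) = 9.

9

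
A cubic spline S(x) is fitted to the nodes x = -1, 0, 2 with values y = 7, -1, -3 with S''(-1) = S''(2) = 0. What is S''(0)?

With M_i denoting the second derivative at x_i, h_i = 1, 2, and Δ_i = (y_(i+1) − y_i)/h_i = -8, -1:
  1·M_0 + 6·M_1 + 2·M_2 = 6(Δ_1 - Δ_0) = 42
Natural end conditions: M_0 = M_2 = 0.
Forward elimination and back-substitution give M_0 = 0, M_1 = 7, M_2 = 0.

7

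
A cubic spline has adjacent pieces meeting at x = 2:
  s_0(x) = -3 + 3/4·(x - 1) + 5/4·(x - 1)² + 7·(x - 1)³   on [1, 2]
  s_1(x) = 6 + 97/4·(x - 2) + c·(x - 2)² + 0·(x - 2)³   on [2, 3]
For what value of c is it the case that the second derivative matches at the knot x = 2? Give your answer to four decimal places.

s_0''(x) = 5/2 + 42·(x - 1), so s_0''(2) = 89/2. On the right, s_1''(2) = 2c, so c = 89/4.

22.2500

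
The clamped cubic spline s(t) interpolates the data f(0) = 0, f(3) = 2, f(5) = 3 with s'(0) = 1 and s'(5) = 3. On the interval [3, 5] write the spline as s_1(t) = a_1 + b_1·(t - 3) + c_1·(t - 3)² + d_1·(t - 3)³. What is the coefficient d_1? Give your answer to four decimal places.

Let M_i = s''(x_i). Step sizes h_i = 3, 2; slopes of the chords Δ_i = (y_(i+1) - y_i)/h_i = 2/3, 1/2.
  3·M_0 + 10·M_1 + 2·M_2 = 6(Δ_1 - Δ_0) = -1
Clamped end conditions give two more equations: 2h_0·M_0 + h_0·M_1 = 6(Δ_0 - s'(0)) = -2 and h_1·M_1 + 2h_1·M_2 = 6(s'(5) - Δ_1) = 15.
Hence M_0 = 1/6, M_1 = -1, M_2 = 17/4.
On [3, 5], with s_1(t) = a_1 + b_1·(t - 3) + c_1·(t - 3)² + d_1·(t - 3)³: c_1 = M_1/2 = -1/2, d_1 = (M_2 - M_1)/(6h_1) = 7/16, b_1 = Δ_1 - h_1(2M_1 + M_2)/6 = -1/4.

0.4375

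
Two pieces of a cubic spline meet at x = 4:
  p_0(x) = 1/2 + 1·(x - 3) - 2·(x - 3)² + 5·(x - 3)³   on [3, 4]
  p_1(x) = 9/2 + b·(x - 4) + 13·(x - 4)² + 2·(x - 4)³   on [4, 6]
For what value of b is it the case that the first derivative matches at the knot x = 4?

12

p_0'(x) = 1 - 4·(x - 3) + 15·(x - 3)², so p_0'(4) = 12. On the right, p_1'(4) = b, so b = 12.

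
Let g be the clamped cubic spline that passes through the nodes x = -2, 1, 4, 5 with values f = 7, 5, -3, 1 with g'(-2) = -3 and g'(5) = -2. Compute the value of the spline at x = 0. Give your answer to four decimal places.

Put m_i = g'' at the i-th knot. Here h = (3, 3, 1) and Δ = (-2/3, -8/3, 4), so the interior equations h_(i-1)·m_(i-1) + 2(h_(i-1)+h_i)·m_i + h_i·m_(i+1) = 6(Δ_i − Δ_(i-1)) read
  3·m_0 + 12·m_1 + 3·m_2 = 6(Δ_1 - Δ_0) = -12
  3·m_1 + 8·m_2 + 1·m_3 = 6(Δ_2 - Δ_1) = 40
Clamped end conditions give two more equations: 2h_0·m_0 + h_0·m_1 = 6(Δ_0 - g'(-2)) = 14 and h_2·m_2 + 2h_2·m_3 = 6(g'(5) - Δ_2) = -36.
Solving the tridiagonal system: m_0 = 428/93, m_1 = -422/93, m_2 = 296/31, m_3 = -706/31.
On [-2, 1], g(x) = 7 - 3·(x + 2) + 214/93·(x + 2)² - 425/837·(x + 2)³.
With (x + 2) = 2: g(0) = 5141/837.

6.1422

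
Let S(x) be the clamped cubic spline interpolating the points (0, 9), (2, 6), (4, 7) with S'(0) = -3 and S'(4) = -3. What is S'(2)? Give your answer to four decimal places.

0.7500

Write m_i for S''(x_i). With h_i = 2, 2 and divided differences Δ_i = -3/2, 1/2, the continuity of S' gives the tridiagonal system
  2·m_0 + 8·m_1 + 2·m_2 = 6(Δ_1 - Δ_0) = 12
Clamped end conditions give two more equations: 2h_0·m_0 + h_0·m_1 = 6(Δ_0 - S'(0)) = 9 and h_1·m_1 + 2h_1·m_2 = 6(S'(4) - Δ_1) = -21.
Hence m_0 = 3/4, m_1 = 3, m_2 = -27/4.
On [2, 4], S'(x) = b_1 + 2c_1·(x - 2) + 3d_1·(x - 2)² with b_1 = Δ_1 - h_1(2m_1 + m_2)/6 = 3/4, c_1 = m_1/2 = 3/2, d_1 = (m_2 - m_1)/(6h_1) = -13/16. So S'(2) = 3/4.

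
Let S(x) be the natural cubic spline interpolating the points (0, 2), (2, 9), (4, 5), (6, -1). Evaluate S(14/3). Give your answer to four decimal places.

Put σ_i = S'' at the i-th knot. Here h = (2, 2, 2) and Δ = (7/2, -2, -3), so the interior equations h_(i-1)·σ_(i-1) + 2(h_(i-1)+h_i)·σ_i + h_i·σ_(i+1) = 6(Δ_i − Δ_(i-1)) read
  2·σ_0 + 8·σ_1 + 2·σ_2 = 6(Δ_1 - Δ_0) = -33
  2·σ_1 + 8·σ_2 + 2·σ_3 = 6(Δ_2 - Δ_1) = -6
Natural end conditions: σ_0 = σ_3 = 0.
Solving: σ_0 = 0, σ_1 = -21/5, σ_2 = 3/10, σ_3 = 0.
On [4, 6], S(x) = 5 - 16/5·(x - 4) + 3/20·(x - 4)² - 1/40·(x - 4)³.
With (x - 4) = 2/3: S(14/3) = 79/27.

2.9259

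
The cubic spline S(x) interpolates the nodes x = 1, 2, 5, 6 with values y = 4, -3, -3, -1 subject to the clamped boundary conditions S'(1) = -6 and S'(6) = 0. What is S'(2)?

With σ_i denoting the second derivative at x_i, h_i = 1, 3, 1, and Δ_i = (y_(i+1) − y_i)/h_i = -7, 0, 2:
  1·σ_0 + 8·σ_1 + 3·σ_2 = 6(Δ_1 - Δ_0) = 42
  3·σ_1 + 8·σ_2 + 1·σ_3 = 6(Δ_2 - Δ_1) = 12
Clamped end conditions give two more equations: 2h_0·σ_0 + h_0·σ_1 = 6(Δ_0 - S'(1)) = -6 and h_2·σ_2 + 2h_2·σ_3 = 6(S'(6) - Δ_2) = -12.
Solving: σ_0 = -6, σ_1 = 6, σ_2 = 0, σ_3 = -6.
On [2, 5], S'(x) = b_1 + 2c_1·(x - 2) + 3d_1·(x - 2)² with b_1 = Δ_1 - h_1(2σ_1 + σ_2)/6 = -6, c_1 = σ_1/2 = 3, d_1 = (σ_2 - σ_1)/(6h_1) = -1/3. So S'(2) = -6.

-6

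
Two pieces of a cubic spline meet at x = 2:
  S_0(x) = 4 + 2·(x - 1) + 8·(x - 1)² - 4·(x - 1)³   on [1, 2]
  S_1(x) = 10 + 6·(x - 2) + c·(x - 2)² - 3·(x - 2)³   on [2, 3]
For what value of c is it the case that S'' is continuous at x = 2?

-4

S_0''(x) = 16 - 24·(x - 1), so S_0''(2) = -8. On the right, S_1''(2) = 2c, so c = -4.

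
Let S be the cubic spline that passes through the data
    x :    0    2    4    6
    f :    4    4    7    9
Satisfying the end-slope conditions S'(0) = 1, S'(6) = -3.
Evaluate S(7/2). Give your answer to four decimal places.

5.8313

Write M_i for S''(x_i). With h_i = 2, 2, 2 and divided differences Δ_i = 0, 3/2, 1, the continuity of S' gives the tridiagonal system
  2·M_0 + 8·M_1 + 2·M_2 = 6(Δ_1 - Δ_0) = 9
  2·M_1 + 8·M_2 + 2·M_3 = 6(Δ_2 - Δ_1) = -3
Clamped end conditions give two more equations: 2h_0·M_0 + h_0·M_1 = 6(Δ_0 - S'(0)) = -6 and h_2·M_2 + 2h_2·M_3 = 6(S'(6) - Δ_2) = -24.
Solving: M_0 = -67/30, M_1 = 22/15, M_2 = 13/15, M_3 = -193/30.
On [2, 4], S(x) = 4 + 7/30·(x - 2) + 11/15·(x - 2)² - 1/20·(x - 2)³.
With (x - 2) = 3/2: S(7/2) = 933/160.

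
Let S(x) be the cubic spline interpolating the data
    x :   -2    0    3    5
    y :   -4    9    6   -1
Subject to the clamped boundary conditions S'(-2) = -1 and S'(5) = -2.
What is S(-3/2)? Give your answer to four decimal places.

-2.8535

With M_i denoting the second derivative at x_i, h_i = 2, 3, 2, and Δ_i = (y_(i+1) − y_i)/h_i = 13/2, -1, -7/2:
  2·M_0 + 10·M_1 + 3·M_2 = 6(Δ_1 - Δ_0) = -45
  3·M_1 + 10·M_2 + 2·M_3 = 6(Δ_2 - Δ_1) = -15
Clamped end conditions give two more equations: 2h_0·M_0 + h_0·M_1 = 6(Δ_0 - S'(-2)) = 45 and h_2·M_2 + 2h_2·M_3 = 6(S'(5) - Δ_2) = 9.
Solving: M_0 = 241/16, M_1 = -61/8, M_2 = 3/8, M_3 = 33/16.
On [-2, 0], S(x) = -4 - 1·(x + 2) + 241/32·(x + 2)² - 121/64·(x + 2)³.
With (x + 2) = 1/2: S(-3/2) = -1461/512.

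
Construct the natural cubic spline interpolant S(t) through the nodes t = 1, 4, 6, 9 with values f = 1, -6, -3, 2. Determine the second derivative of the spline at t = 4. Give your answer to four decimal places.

With M_i denoting the second derivative at x_i, h_i = 3, 2, 3, and Δ_i = (y_(i+1) − y_i)/h_i = -7/3, 3/2, 5/3:
  3·M_0 + 10·M_1 + 2·M_2 = 6(Δ_1 - Δ_0) = 23
  2·M_1 + 10·M_2 + 3·M_3 = 6(Δ_2 - Δ_1) = 1
Natural end conditions: M_0 = M_3 = 0.
Solving the tridiagonal system: M_0 = 0, M_1 = 19/8, M_2 = -3/8, M_3 = 0.

2.3750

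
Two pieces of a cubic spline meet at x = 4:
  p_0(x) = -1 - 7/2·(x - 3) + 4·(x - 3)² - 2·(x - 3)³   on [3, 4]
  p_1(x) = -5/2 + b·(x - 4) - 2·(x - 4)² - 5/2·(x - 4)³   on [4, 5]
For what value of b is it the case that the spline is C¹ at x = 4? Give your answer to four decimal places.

p_0'(x) = -7/2 + 8·(x - 3) - 6·(x - 3)², so p_0'(4) = -3/2. On the right, p_1'(4) = b, so b = -3/2.

-1.5000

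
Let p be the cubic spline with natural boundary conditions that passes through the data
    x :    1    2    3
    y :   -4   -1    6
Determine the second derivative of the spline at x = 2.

6

Write σ_i for p''(x_i). With h_i = 1, 1 and divided differences Δ_i = 3, 7, the continuity of p' gives the tridiagonal system
  1·σ_0 + 4·σ_1 + 1·σ_2 = 6(Δ_1 - Δ_0) = 24
Natural end conditions: σ_0 = σ_2 = 0.
Solving: σ_0 = 0, σ_1 = 6, σ_2 = 0.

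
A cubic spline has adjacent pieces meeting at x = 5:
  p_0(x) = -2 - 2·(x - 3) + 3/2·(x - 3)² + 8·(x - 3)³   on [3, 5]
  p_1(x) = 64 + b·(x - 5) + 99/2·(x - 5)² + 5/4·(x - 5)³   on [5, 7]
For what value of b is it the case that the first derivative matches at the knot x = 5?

100

p_0'(x) = -2 + 3·(x - 3) + 24·(x - 3)², so p_0'(5) = 100. On the right, p_1'(5) = b, so b = 100.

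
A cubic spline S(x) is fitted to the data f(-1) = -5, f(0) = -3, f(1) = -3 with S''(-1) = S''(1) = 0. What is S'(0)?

Put M_i = S'' at the i-th knot. Here h = (1, 1) and Δ = (2, 0), so the interior equations h_(i-1)·M_(i-1) + 2(h_(i-1)+h_i)·M_i + h_i·M_(i+1) = 6(Δ_i − Δ_(i-1)) read
  1·M_0 + 4·M_1 + 1·M_2 = 6(Δ_1 - Δ_0) = -12
Natural end conditions: M_0 = M_2 = 0.
Solving: M_0 = 0, M_1 = -3, M_2 = 0.
On [0, 1], S'(x) = b_1 + 2c_1·x + 3d_1·x² with b_1 = Δ_1 - h_1(2M_1 + M_2)/6 = 1, c_1 = M_1/2 = -3/2, d_1 = (M_2 - M_1)/(6h_1) = 1/2. So S'(0) = 1.

1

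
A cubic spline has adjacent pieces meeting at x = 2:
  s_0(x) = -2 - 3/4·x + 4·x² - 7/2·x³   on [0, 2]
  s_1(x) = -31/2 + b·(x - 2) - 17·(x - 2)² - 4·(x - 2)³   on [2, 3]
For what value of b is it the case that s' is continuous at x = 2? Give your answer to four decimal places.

-26.7500

s_0'(x) = -3/4 + 8·x - 21/2·x², so s_0'(2) = -107/4. On the right, s_1'(2) = b, so b = -107/4.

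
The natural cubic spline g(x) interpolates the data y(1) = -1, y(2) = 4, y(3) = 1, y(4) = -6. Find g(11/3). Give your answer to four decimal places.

-3.5086

Let m_i = g''(x_i). Step sizes h_i = 1, 1, 1; slopes of the chords Δ_i = (y_(i+1) - y_i)/h_i = 5, -3, -7.
  1·m_0 + 4·m_1 + 1·m_2 = 6(Δ_1 - Δ_0) = -48
  1·m_1 + 4·m_2 + 1·m_3 = 6(Δ_2 - Δ_1) = -24
Natural end conditions: m_0 = m_3 = 0.
Solving the tridiagonal system: m_0 = 0, m_1 = -56/5, m_2 = -16/5, m_3 = 0.
On [3, 4], g(x) = 1 - 89/15·(x - 3) - 8/5·(x - 3)² + 8/15·(x - 3)³.
With (x - 3) = 2/3: g(11/3) = -1421/405.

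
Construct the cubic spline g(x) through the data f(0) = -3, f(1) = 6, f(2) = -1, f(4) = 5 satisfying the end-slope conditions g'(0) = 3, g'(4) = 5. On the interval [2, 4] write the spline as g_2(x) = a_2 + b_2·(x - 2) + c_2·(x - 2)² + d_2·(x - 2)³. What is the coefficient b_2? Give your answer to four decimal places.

Write σ_i for g''(x_i). With h_i = 1, 1, 2 and divided differences Δ_i = 9, -7, 3, the continuity of g' gives the tridiagonal system
  1·σ_0 + 4·σ_1 + 1·σ_2 = 6(Δ_1 - Δ_0) = -96
  1·σ_1 + 6·σ_2 + 2·σ_3 = 6(Δ_2 - Δ_1) = 60
Clamped end conditions give two more equations: 2h_0·σ_0 + h_0·σ_1 = 6(Δ_0 - g'(0)) = 36 and h_2·σ_2 + 2h_2·σ_3 = 6(g'(4) - Δ_2) = 12.
Forward elimination and back-substitution give σ_0 = 406/11, σ_1 = -416/11, σ_2 = 202/11, σ_3 = -68/11.
On [2, 4], with g_2(x) = a_2 + b_2·(x - 2) + c_2·(x - 2)² + d_2·(x - 2)³: c_2 = σ_2/2 = 101/11, d_2 = (σ_3 - σ_2)/(6h_2) = -45/22, b_2 = Δ_2 - h_2(2σ_2 + σ_3)/6 = -79/11.

-7.1818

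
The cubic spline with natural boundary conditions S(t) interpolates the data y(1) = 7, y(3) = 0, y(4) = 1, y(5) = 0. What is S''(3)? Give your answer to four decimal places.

Put M_i = S'' at the i-th knot. Here h = (2, 1, 1) and Δ = (-7/2, 1, -1), so the interior equations h_(i-1)·M_(i-1) + 2(h_(i-1)+h_i)·M_i + h_i·M_(i+1) = 6(Δ_i − Δ_(i-1)) read
  2·M_0 + 6·M_1 + 1·M_2 = 6(Δ_1 - Δ_0) = 27
  1·M_1 + 4·M_2 + 1·M_3 = 6(Δ_2 - Δ_1) = -12
Natural end conditions: M_0 = M_3 = 0.
Solving: M_0 = 0, M_1 = 120/23, M_2 = -99/23, M_3 = 0.

5.2174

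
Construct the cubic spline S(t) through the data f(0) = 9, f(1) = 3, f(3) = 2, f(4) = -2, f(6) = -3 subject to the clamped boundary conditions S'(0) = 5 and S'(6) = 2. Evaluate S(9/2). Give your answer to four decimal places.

Put σ_i = S'' at the i-th knot. Here h = (1, 2, 1, 2) and Δ = (-6, -1/2, -4, -1/2), so the interior equations h_(i-1)·σ_(i-1) + 2(h_(i-1)+h_i)·σ_i + h_i·σ_(i+1) = 6(Δ_i − Δ_(i-1)) read
  1·σ_0 + 6·σ_1 + 2·σ_2 = 6(Δ_1 - Δ_0) = 33
  2·σ_1 + 6·σ_2 + 1·σ_3 = 6(Δ_2 - Δ_1) = -21
  1·σ_2 + 6·σ_3 + 2·σ_4 = 6(Δ_3 - Δ_2) = 21
Clamped end conditions give two more equations: 2h_0·σ_0 + h_0·σ_1 = 6(Δ_0 - S'(0)) = -66 and h_3·σ_3 + 2h_3·σ_4 = 6(S'(6) - Δ_3) = 15.
Solving the tridiagonal system: σ_0 = -1262/31, σ_1 = 478/31, σ_2 = -583/62, σ_3 = 142/31, σ_4 = 181/124.
On [4, 6], S(t) = -2 - 501/124·(t - 4) + 71/31·(t - 4)² - 129/496·(t - 4)³.
With (t - 4) = 1/2: S(9/2) = -13809/3968.

-3.4801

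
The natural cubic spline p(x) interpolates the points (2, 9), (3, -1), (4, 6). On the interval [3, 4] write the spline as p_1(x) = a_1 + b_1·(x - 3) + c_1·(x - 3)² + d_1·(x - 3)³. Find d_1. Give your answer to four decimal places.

-4.2500

With σ_i denoting the second derivative at x_i, h_i = 1, 1, and Δ_i = (y_(i+1) − y_i)/h_i = -10, 7:
  1·σ_0 + 4·σ_1 + 1·σ_2 = 6(Δ_1 - Δ_0) = 102
Natural end conditions: σ_0 = σ_2 = 0.
Hence σ_0 = 0, σ_1 = 51/2, σ_2 = 0.
On [3, 4], with p_1(x) = a_1 + b_1·(x - 3) + c_1·(x - 3)² + d_1·(x - 3)³: c_1 = σ_1/2 = 51/4, d_1 = (σ_2 - σ_1)/(6h_1) = -17/4, b_1 = Δ_1 - h_1(2σ_1 + σ_2)/6 = -3/2.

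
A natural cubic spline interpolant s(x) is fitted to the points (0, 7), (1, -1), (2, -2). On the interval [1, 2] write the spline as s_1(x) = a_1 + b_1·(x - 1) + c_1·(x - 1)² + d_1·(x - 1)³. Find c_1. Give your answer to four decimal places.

5.2500

Write m_i for s''(x_i). With h_i = 1, 1 and divided differences Δ_i = -8, -1, the continuity of s' gives the tridiagonal system
  1·m_0 + 4·m_1 + 1·m_2 = 6(Δ_1 - Δ_0) = 42
Natural end conditions: m_0 = m_2 = 0.
Forward elimination and back-substitution give m_0 = 0, m_1 = 21/2, m_2 = 0.
On [1, 2], with s_1(x) = a_1 + b_1·(x - 1) + c_1·(x - 1)² + d_1·(x - 1)³: c_1 = m_1/2 = 21/4, d_1 = (m_2 - m_1)/(6h_1) = -7/4, b_1 = Δ_1 - h_1(2m_1 + m_2)/6 = -9/2.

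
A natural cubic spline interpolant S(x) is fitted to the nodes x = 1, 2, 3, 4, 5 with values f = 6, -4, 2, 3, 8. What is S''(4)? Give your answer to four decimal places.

Write σ_i for S''(x_i). With h_i = 1, 1, 1, 1 and divided differences Δ_i = -10, 6, 1, 5, the continuity of S' gives the tridiagonal system
  1·σ_0 + 4·σ_1 + 1·σ_2 = 6(Δ_1 - Δ_0) = 96
  1·σ_1 + 4·σ_2 + 1·σ_3 = 6(Δ_2 - Δ_1) = -30
  1·σ_2 + 4·σ_3 + 1·σ_4 = 6(Δ_3 - Δ_2) = 24
Natural end conditions: σ_0 = σ_4 = 0.
Solving the tridiagonal system: σ_0 = 0, σ_1 = 198/7, σ_2 = -120/7, σ_3 = 72/7, σ_4 = 0.

10.2857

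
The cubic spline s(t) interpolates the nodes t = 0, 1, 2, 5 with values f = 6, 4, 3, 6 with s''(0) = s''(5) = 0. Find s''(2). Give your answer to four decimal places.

1.3548

With M_i denoting the second derivative at x_i, h_i = 1, 1, 3, and Δ_i = (y_(i+1) − y_i)/h_i = -2, -1, 1:
  1·M_0 + 4·M_1 + 1·M_2 = 6(Δ_1 - Δ_0) = 6
  1·M_1 + 8·M_2 + 3·M_3 = 6(Δ_2 - Δ_1) = 12
Natural end conditions: M_0 = M_3 = 0.
Forward elimination and back-substitution give M_0 = 0, M_1 = 36/31, M_2 = 42/31, M_3 = 0.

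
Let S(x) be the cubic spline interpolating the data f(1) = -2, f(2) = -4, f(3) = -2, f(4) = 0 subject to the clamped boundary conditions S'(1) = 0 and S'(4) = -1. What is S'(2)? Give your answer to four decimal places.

Write m_i for S''(x_i). With h_i = 1, 1, 1 and divided differences Δ_i = -2, 2, 2, the continuity of S' gives the tridiagonal system
  1·m_0 + 4·m_1 + 1·m_2 = 6(Δ_1 - Δ_0) = 24
  1·m_1 + 4·m_2 + 1·m_3 = 6(Δ_2 - Δ_1) = 0
Clamped end conditions give two more equations: 2h_0·m_0 + h_0·m_1 = 6(Δ_0 - S'(1)) = -12 and h_2·m_2 + 2h_2·m_3 = 6(S'(4) - Δ_2) = -18.
Forward elimination and back-substitution give m_0 = -154/15, m_1 = 128/15, m_2 = 2/15, m_3 = -136/15.
On [2, 3], S'(x) = b_1 + 2c_1·(x - 2) + 3d_1·(x - 2)² with b_1 = Δ_1 - h_1(2m_1 + m_2)/6 = -13/15, c_1 = m_1/2 = 64/15, d_1 = (m_2 - m_1)/(6h_1) = -7/5. So S'(2) = -13/15.

-0.8667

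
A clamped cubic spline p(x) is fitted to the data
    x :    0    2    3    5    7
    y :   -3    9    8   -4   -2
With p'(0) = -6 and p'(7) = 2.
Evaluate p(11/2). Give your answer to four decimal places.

-4.7141

With m_i denoting the second derivative at x_i, h_i = 2, 1, 2, 2, and Δ_i = (y_(i+1) − y_i)/h_i = 6, -1, -6, 1:
  2·m_0 + 6·m_1 + 1·m_2 = 6(Δ_1 - Δ_0) = -42
  1·m_1 + 6·m_2 + 2·m_3 = 6(Δ_2 - Δ_1) = -30
  2·m_2 + 8·m_3 + 2·m_4 = 6(Δ_3 - Δ_2) = 42
Clamped end conditions give two more equations: 2h_0·m_0 + h_0·m_1 = 6(Δ_0 - p'(0)) = 72 and h_3·m_3 + 2h_3·m_4 = 6(p'(7) - Δ_3) = 6.
Hence m_0 = 1544/61, m_1 = -892/61, m_2 = -298/61, m_3 = 425/61, m_4 = -121/61.
On [5, 7], p(x) = -4 - 182/61·(x - 5) + 425/122·(x - 5)² - 91/122·(x - 5)³.
With (x - 5) = 1/2: p(11/2) = -4601/976.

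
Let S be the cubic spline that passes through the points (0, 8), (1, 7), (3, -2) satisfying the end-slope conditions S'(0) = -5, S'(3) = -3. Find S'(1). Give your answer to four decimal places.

Write σ_i for S''(x_i). With h_i = 1, 2 and divided differences Δ_i = -1, -9/2, the continuity of S' gives the tridiagonal system
  1·σ_0 + 6·σ_1 + 2·σ_2 = 6(Δ_1 - Δ_0) = -21
Clamped end conditions give two more equations: 2h_0·σ_0 + h_0·σ_1 = 6(Δ_0 - S'(0)) = 24 and h_1·σ_1 + 2h_1·σ_2 = 6(S'(3) - Δ_1) = 9.
Solving the tridiagonal system: σ_0 = 97/6, σ_1 = -25/3, σ_2 = 77/12.
On [1, 3], S'(t) = b_1 + 2c_1·(t - 1) + 3d_1·(t - 1)² with b_1 = Δ_1 - h_1(2σ_1 + σ_2)/6 = -13/12, c_1 = σ_1/2 = -25/6, d_1 = (σ_2 - σ_1)/(6h_1) = 59/48. So S'(1) = -13/12.

-1.0833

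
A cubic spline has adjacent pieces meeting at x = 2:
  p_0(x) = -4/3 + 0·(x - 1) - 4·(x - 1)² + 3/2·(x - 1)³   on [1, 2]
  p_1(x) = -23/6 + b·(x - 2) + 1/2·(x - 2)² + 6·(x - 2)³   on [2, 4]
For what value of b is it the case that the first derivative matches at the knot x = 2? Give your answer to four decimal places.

-3.5000

p_0'(x) = 0 - 8·(x - 1) + 9/2·(x - 1)², so p_0'(2) = -7/2. On the right, p_1'(2) = b, so b = -7/2.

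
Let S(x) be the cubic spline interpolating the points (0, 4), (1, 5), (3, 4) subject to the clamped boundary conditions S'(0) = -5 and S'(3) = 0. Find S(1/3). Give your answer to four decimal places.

3.3395

Let m_i = S''(x_i). Step sizes h_i = 1, 2; slopes of the chords Δ_i = (y_(i+1) - y_i)/h_i = 1, -1/2.
  1·m_0 + 6·m_1 + 2·m_2 = 6(Δ_1 - Δ_0) = -9
Clamped end conditions give two more equations: 2h_0·m_0 + h_0·m_1 = 6(Δ_0 - S'(0)) = 36 and h_1·m_1 + 2h_1·m_2 = 6(S'(3) - Δ_1) = 3.
Hence m_0 = 127/6, m_1 = -19/3, m_2 = 47/12.
On [0, 1], S(x) = 4 - 5·x + 127/12·x² - 55/12·x³.
With x = 1/3: S(1/3) = 541/162.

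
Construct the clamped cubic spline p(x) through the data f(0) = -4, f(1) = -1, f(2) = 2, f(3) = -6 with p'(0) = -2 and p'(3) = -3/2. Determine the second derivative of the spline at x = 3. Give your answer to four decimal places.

With M_i denoting the second derivative at x_i, h_i = 1, 1, 1, and Δ_i = (y_(i+1) − y_i)/h_i = 3, 3, -8:
  1·M_0 + 4·M_1 + 1·M_2 = 6(Δ_1 - Δ_0) = 0
  1·M_1 + 4·M_2 + 1·M_3 = 6(Δ_2 - Δ_1) = -66
Clamped end conditions give two more equations: 2h_0·M_0 + h_0·M_1 = 6(Δ_0 - p'(0)) = 30 and h_2·M_2 + 2h_2·M_3 = 6(p'(3) - Δ_2) = 39.
Solving the tridiagonal system: M_0 = 203/15, M_1 = 44/15, M_2 = -379/15, M_3 = 482/15.

32.1333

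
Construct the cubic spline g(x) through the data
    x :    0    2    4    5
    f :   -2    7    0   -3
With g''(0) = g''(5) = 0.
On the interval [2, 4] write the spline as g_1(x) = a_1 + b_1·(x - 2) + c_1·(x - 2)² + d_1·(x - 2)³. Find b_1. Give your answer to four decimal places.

Put M_i = g'' at the i-th knot. Here h = (2, 2, 1) and Δ = (9/2, -7/2, -3), so the interior equations h_(i-1)·M_(i-1) + 2(h_(i-1)+h_i)·M_i + h_i·M_(i+1) = 6(Δ_i − Δ_(i-1)) read
  2·M_0 + 8·M_1 + 2·M_2 = 6(Δ_1 - Δ_0) = -48
  2·M_1 + 6·M_2 + 1·M_3 = 6(Δ_2 - Δ_1) = 3
Natural end conditions: M_0 = M_3 = 0.
Solving: M_0 = 0, M_1 = -147/22, M_2 = 30/11, M_3 = 0.
On [2, 4], with g_1(x) = a_1 + b_1·(x - 2) + c_1·(x - 2)² + d_1·(x - 2)³: c_1 = M_1/2 = -147/44, d_1 = (M_2 - M_1)/(6h_1) = 69/88, b_1 = Δ_1 - h_1(2M_1 + M_2)/6 = 1/22.

0.0455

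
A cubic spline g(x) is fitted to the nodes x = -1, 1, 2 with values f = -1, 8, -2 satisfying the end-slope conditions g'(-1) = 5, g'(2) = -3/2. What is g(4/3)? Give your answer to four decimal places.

Let M_i = g''(x_i). Step sizes h_i = 2, 1; slopes of the chords Δ_i = (y_(i+1) - y_i)/h_i = 9/2, -10.
  2·M_0 + 6·M_1 + 1·M_2 = 6(Δ_1 - Δ_0) = -87
Clamped end conditions give two more equations: 2h_0·M_0 + h_0·M_1 = 6(Δ_0 - g'(-1)) = -3 and h_1·M_1 + 2h_1·M_2 = 6(g'(2) - Δ_1) = 51.
Hence M_0 = 139/12, M_1 = -74/3, M_2 = 227/6.
On [1, 2], g(x) = 8 - 97/12·(x - 1) - 37/3·(x - 1)² + 125/12·(x - 1)³.
With (x - 1) = 1/3: g(4/3) = 350/81.

4.3210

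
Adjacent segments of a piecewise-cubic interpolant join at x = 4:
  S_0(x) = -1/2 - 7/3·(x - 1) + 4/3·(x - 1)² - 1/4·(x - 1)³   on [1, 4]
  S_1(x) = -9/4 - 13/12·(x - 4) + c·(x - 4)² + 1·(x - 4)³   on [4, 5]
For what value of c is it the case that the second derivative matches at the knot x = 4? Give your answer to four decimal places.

S_0''(x) = 8/3 - 3/2·(x - 1), so S_0''(4) = -11/6. On the right, S_1''(4) = 2c, so c = -11/12.

-0.9167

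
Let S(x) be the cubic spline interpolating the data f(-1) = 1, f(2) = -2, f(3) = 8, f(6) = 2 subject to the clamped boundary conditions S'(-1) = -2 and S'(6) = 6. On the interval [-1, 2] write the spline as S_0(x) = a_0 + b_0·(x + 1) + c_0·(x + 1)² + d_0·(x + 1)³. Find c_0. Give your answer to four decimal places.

Let m_i = S''(x_i). Step sizes h_i = 3, 1, 3; slopes of the chords Δ_i = (y_(i+1) - y_i)/h_i = -1, 10, -2.
  3·m_0 + 8·m_1 + 1·m_2 = 6(Δ_1 - Δ_0) = 66
  1·m_1 + 8·m_2 + 3·m_3 = 6(Δ_2 - Δ_1) = -72
Clamped end conditions give two more equations: 2h_0·m_0 + h_0·m_1 = 6(Δ_0 - S'(-1)) = 6 and h_2·m_2 + 2h_2·m_3 = 6(S'(6) - Δ_2) = 48.
Forward elimination and back-substitution give m_0 = -282/55, m_1 = 674/55, m_2 = -916/55, m_3 = 898/55.
On [-1, 2], with S_0(x) = a_0 + b_0·(x + 1) + c_0·(x + 1)² + d_0·(x + 1)³: c_0 = m_0/2 = -141/55, d_0 = (m_1 - m_0)/(6h_0) = 478/495, b_0 = Δ_0 - h_0(2m_0 + m_1)/6 = -2.

-2.5636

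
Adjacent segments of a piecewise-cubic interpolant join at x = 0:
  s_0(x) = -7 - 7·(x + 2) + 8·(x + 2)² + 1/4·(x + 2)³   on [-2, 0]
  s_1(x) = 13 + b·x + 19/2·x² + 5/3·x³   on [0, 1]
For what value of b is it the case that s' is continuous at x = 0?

s_0'(x) = -7 + 16·(x + 2) + 3/4·(x + 2)², so s_0'(0) = 28. On the right, s_1'(0) = b, so b = 28.

28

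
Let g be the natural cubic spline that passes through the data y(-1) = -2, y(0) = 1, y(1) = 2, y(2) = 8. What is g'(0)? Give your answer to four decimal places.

1.2667

With m_i denoting the second derivative at x_i, h_i = 1, 1, 1, and Δ_i = (y_(i+1) − y_i)/h_i = 3, 1, 6:
  1·m_0 + 4·m_1 + 1·m_2 = 6(Δ_1 - Δ_0) = -12
  1·m_1 + 4·m_2 + 1·m_3 = 6(Δ_2 - Δ_1) = 30
Natural end conditions: m_0 = m_3 = 0.
Solving: m_0 = 0, m_1 = -26/5, m_2 = 44/5, m_3 = 0.
On [0, 1], g'(x) = b_1 + 2c_1·x + 3d_1·x² with b_1 = Δ_1 - h_1(2m_1 + m_2)/6 = 19/15, c_1 = m_1/2 = -13/5, d_1 = (m_2 - m_1)/(6h_1) = 7/3. So g'(0) = 19/15.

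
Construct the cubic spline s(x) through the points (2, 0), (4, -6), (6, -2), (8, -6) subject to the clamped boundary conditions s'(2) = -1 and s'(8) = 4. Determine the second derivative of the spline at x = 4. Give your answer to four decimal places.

7.4667

With M_i denoting the second derivative at x_i, h_i = 2, 2, 2, and Δ_i = (y_(i+1) − y_i)/h_i = -3, 2, -2:
  2·M_0 + 8·M_1 + 2·M_2 = 6(Δ_1 - Δ_0) = 30
  2·M_1 + 8·M_2 + 2·M_3 = 6(Δ_2 - Δ_1) = -24
Clamped end conditions give two more equations: 2h_0·M_0 + h_0·M_1 = 6(Δ_0 - s'(2)) = -12 and h_2·M_2 + 2h_2·M_3 = 6(s'(8) - Δ_2) = 36.
Solving: M_0 = -101/15, M_1 = 112/15, M_2 = -122/15, M_3 = 196/15.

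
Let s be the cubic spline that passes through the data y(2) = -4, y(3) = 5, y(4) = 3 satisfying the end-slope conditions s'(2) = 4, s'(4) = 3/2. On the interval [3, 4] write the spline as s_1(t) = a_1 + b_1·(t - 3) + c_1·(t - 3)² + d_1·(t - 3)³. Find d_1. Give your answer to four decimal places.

9.3750

Write m_i for s''(x_i). With h_i = 1, 1 and divided differences Δ_i = 9, -2, the continuity of s' gives the tridiagonal system
  1·m_0 + 4·m_1 + 1·m_2 = 6(Δ_1 - Δ_0) = -66
Clamped end conditions give two more equations: 2h_0·m_0 + h_0·m_1 = 6(Δ_0 - s'(2)) = 30 and h_1·m_1 + 2h_1·m_2 = 6(s'(4) - Δ_1) = 21.
Hence m_0 = 121/4, m_1 = -61/2, m_2 = 103/4.
On [3, 4], with s_1(t) = a_1 + b_1·(t - 3) + c_1·(t - 3)² + d_1·(t - 3)³: c_1 = m_1/2 = -61/4, d_1 = (m_2 - m_1)/(6h_1) = 75/8, b_1 = Δ_1 - h_1(2m_1 + m_2)/6 = 31/8.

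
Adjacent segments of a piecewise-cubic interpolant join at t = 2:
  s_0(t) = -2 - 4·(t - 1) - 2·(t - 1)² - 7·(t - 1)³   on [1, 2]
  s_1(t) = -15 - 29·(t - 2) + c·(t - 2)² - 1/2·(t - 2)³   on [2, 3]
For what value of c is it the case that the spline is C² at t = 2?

s_0''(t) = -4 - 42·(t - 1), so s_0''(2) = -46. On the right, s_1''(2) = 2c, so c = -23.

-23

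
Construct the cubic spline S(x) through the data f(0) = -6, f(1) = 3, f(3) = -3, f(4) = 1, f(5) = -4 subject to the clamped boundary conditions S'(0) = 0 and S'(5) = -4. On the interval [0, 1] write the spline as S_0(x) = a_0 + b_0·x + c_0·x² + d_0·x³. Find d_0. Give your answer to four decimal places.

Write M_i for S''(x_i). With h_i = 1, 2, 1, 1 and divided differences Δ_i = 9, -3, 4, -5, the continuity of S' gives the tridiagonal system
  1·M_0 + 6·M_1 + 2·M_2 = 6(Δ_1 - Δ_0) = -72
  2·M_1 + 6·M_2 + 1·M_3 = 6(Δ_2 - Δ_1) = 42
  1·M_2 + 4·M_3 + 1·M_4 = 6(Δ_3 - Δ_2) = -54
Clamped end conditions give two more equations: 2h_0·M_0 + h_0·M_1 = 6(Δ_0 - S'(0)) = 54 and h_3·M_3 + 2h_3·M_4 = 6(S'(5) - Δ_3) = 6.
Solving the tridiagonal system: M_0 = 631/16, M_1 = -199/8, M_2 = 605/32, M_3 = -347/16, M_4 = 443/32.
On [0, 1], with S_0(x) = a_0 + b_0·x + c_0·x² + d_0·x³: c_0 = M_0/2 = 631/32, d_0 = (M_1 - M_0)/(6h_0) = -343/32, b_0 = Δ_0 - h_0(2M_0 + M_1)/6 = 0.

-10.7188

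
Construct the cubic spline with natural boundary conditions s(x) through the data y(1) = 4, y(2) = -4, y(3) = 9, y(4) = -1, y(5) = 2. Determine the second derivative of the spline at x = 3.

Let m_i = s''(x_i). Step sizes h_i = 1, 1, 1, 1; slopes of the chords Δ_i = (y_(i+1) - y_i)/h_i = -8, 13, -10, 3.
  1·m_0 + 4·m_1 + 1·m_2 = 6(Δ_1 - Δ_0) = 126
  1·m_1 + 4·m_2 + 1·m_3 = 6(Δ_2 - Δ_1) = -138
  1·m_2 + 4·m_3 + 1·m_4 = 6(Δ_3 - Δ_2) = 78
Natural end conditions: m_0 = m_4 = 0.
Solving the tridiagonal system: m_0 = 0, m_1 = 45, m_2 = -54, m_3 = 33, m_4 = 0.

-54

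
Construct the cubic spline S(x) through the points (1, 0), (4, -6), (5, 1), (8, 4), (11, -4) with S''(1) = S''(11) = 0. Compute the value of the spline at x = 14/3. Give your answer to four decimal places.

-1.3762

With M_i denoting the second derivative at x_i, h_i = 3, 1, 3, 3, and Δ_i = (y_(i+1) − y_i)/h_i = -2, 7, 1, -8/3:
  3·M_0 + 8·M_1 + 1·M_2 = 6(Δ_1 - Δ_0) = 54
  1·M_1 + 8·M_2 + 3·M_3 = 6(Δ_2 - Δ_1) = -36
  3·M_2 + 12·M_3 + 3·M_4 = 6(Δ_3 - Δ_2) = -22
Natural end conditions: M_0 = M_4 = 0.
Hence M_0 = 0, M_1 = 422/57, M_2 = -298/57, M_3 = -10/19, M_4 = 0.
On [4, 5], S(x) = -6 + 308/57·(x - 4) + 211/57·(x - 4)² - 40/19·(x - 4)³.
With (x - 4) = 2/3: S(14/3) = -706/513.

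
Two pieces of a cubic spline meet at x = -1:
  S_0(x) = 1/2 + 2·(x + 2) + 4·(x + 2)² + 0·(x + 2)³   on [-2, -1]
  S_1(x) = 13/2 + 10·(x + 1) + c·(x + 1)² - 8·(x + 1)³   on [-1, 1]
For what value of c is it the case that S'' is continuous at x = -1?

S_0''(x) = 8 + 0·(x + 2), so S_0''(-1) = 8. On the right, S_1''(-1) = 2c, so c = 4.

4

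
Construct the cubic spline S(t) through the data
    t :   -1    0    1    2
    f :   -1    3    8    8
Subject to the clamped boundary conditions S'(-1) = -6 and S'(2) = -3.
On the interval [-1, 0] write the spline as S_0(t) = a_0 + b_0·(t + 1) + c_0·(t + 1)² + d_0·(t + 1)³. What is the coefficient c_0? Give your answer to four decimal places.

16.4000

Put σ_i = S'' at the i-th knot. Here h = (1, 1, 1) and Δ = (4, 5, 0), so the interior equations h_(i-1)·σ_(i-1) + 2(h_(i-1)+h_i)·σ_i + h_i·σ_(i+1) = 6(Δ_i − Δ_(i-1)) read
  1·σ_0 + 4·σ_1 + 1·σ_2 = 6(Δ_1 - Δ_0) = 6
  1·σ_1 + 4·σ_2 + 1·σ_3 = 6(Δ_2 - Δ_1) = -30
Clamped end conditions give two more equations: 2h_0·σ_0 + h_0·σ_1 = 6(Δ_0 - S'(-1)) = 60 and h_2·σ_2 + 2h_2·σ_3 = 6(S'(2) - Δ_2) = -18.
Hence σ_0 = 164/5, σ_1 = -28/5, σ_2 = -22/5, σ_3 = -34/5.
On [-1, 0], with S_0(t) = a_0 + b_0·(t + 1) + c_0·(t + 1)² + d_0·(t + 1)³: c_0 = σ_0/2 = 82/5, d_0 = (σ_1 - σ_0)/(6h_0) = -32/5, b_0 = Δ_0 - h_0(2σ_0 + σ_1)/6 = -6.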